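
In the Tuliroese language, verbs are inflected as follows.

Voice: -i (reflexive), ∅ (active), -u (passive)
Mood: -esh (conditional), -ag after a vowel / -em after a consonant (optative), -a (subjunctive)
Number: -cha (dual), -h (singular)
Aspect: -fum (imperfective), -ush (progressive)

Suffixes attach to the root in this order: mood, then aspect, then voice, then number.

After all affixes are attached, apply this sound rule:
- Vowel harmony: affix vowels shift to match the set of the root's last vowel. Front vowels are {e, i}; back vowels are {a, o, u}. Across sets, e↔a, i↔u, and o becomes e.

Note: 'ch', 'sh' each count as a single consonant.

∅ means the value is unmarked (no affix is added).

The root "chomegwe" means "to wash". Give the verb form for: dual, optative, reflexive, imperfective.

chomegweegfimiche

Attach mood optative -ag (after vowel 'e') → chomegweag.
Attach aspect imperfective -fum → chomegweagfum.
Attach voice reflexive -i → chomegweagfumi.
Attach number dual -cha → chomegweagfumicha.
Apply vowel harmony: chomegweagfumicha → chomegweegfimiche.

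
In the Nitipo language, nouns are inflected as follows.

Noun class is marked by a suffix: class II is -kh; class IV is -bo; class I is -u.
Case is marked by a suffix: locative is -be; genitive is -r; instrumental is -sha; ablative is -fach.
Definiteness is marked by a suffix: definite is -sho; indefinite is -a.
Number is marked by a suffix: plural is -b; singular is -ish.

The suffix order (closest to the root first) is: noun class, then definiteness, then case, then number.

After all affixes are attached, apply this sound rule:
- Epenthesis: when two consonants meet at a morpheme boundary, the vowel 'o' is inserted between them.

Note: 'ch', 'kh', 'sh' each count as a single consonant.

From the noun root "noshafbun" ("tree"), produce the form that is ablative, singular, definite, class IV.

noshafbunoboshofachish

Attach noun class class IV -bo → noshafbunbo.
Attach definiteness definite -sho → noshafbunbosho.
Attach case ablative -fach → noshafbunboshofach.
Attach number singular -ish → noshafbunboshofachish.
Apply epenthesis: noshafbunboshofachish → noshafbunoboshofachish.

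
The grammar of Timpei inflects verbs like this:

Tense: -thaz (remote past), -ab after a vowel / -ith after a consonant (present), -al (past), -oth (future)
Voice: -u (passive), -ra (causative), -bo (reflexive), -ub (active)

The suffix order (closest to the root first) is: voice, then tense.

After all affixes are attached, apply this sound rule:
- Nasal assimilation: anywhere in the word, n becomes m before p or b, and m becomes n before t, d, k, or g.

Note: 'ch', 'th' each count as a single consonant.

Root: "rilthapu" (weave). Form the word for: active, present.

rilthapuubith

Attach voice active -ub → rilthapuub.
Attach tense present -ith (after consonant 'b') → rilthapuubith.
Nasal assimilation: no change.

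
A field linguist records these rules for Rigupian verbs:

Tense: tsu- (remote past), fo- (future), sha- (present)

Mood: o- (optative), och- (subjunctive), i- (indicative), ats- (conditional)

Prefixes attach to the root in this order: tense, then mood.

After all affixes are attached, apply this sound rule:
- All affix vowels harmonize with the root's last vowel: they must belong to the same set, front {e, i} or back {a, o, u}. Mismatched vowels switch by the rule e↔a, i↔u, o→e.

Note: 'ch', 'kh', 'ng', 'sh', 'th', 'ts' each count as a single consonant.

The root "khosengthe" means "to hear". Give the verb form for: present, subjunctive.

Attach tense present sha- → shakhosengthe.
Attach mood subjunctive och- → ochshakhosengthe.
Apply vowel harmony: ochshakhosengthe → echshekhosengthe.

echshekhosengthe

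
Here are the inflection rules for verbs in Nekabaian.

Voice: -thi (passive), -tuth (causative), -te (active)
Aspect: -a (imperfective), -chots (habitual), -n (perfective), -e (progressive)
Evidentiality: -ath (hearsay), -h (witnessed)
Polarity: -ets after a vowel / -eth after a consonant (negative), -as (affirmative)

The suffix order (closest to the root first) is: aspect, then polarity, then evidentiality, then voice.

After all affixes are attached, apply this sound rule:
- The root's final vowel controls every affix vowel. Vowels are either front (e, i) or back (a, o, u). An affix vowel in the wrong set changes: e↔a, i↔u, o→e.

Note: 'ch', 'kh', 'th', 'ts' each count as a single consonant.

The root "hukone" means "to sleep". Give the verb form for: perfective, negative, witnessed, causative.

Attach aspect perfective -n → hukonen.
Attach polarity negative -eth (after consonant 'n') → hukoneneth.
Attach evidentiality witnessed -h → hukonenethh.
Attach voice causative -tuth → hukonenethhtuth.
Apply vowel harmony: hukonenethhtuth → hukonenethhtith.

hukonenethhtith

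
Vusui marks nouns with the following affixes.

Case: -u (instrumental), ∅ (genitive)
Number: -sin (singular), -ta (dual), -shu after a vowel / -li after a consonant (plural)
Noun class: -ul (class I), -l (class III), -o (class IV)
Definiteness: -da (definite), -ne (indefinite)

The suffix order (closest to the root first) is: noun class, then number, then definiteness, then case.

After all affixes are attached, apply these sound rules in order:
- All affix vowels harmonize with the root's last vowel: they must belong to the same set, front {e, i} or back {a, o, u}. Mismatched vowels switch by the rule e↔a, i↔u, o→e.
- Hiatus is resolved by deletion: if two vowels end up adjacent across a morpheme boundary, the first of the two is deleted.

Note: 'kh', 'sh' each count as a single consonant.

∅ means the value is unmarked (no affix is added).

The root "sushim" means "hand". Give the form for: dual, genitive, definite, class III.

Attach noun class class III -l → sushiml.
Attach number dual -ta → sushimlta.
Attach definiteness definite -da → sushimltada.
case = genitive: zero marking, form stays sushimltada.
Apply vowel harmony: sushimltada → sushimltede.
Vowel deletion: no change.

sushimltede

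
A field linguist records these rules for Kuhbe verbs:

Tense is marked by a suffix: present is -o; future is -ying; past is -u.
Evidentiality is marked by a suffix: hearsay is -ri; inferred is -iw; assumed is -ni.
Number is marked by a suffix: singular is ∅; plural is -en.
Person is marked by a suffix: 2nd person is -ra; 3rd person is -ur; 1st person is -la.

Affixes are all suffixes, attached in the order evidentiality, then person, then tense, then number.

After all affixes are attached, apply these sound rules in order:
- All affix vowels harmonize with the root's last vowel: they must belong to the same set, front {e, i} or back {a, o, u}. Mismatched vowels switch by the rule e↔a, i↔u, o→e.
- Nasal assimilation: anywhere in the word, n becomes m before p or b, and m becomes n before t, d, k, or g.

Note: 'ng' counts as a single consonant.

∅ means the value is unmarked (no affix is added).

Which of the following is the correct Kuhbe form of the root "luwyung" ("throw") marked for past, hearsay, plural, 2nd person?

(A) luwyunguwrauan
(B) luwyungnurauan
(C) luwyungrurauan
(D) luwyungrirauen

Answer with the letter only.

C

Attach evidentiality hearsay -ri → luwyungri.
Attach person 2nd person -ra → luwyungrira.
Attach tense past -u → luwyungrirau.
Attach number plural -en → luwyungrirauen.
Apply vowel harmony: luwyungrirauen → luwyungrurauan.
Nasal assimilation: no change.
So the correct form is luwyungrurauan, option (C).
(D) luwyungrirauen is wrong: it fails to apply the sound rule(s).
(A) luwyunguwrauan is wrong: it uses inferred instead of hearsay for evidentiality.
(B) luwyungnurauan is wrong: it uses assumed instead of hearsay for evidentiality.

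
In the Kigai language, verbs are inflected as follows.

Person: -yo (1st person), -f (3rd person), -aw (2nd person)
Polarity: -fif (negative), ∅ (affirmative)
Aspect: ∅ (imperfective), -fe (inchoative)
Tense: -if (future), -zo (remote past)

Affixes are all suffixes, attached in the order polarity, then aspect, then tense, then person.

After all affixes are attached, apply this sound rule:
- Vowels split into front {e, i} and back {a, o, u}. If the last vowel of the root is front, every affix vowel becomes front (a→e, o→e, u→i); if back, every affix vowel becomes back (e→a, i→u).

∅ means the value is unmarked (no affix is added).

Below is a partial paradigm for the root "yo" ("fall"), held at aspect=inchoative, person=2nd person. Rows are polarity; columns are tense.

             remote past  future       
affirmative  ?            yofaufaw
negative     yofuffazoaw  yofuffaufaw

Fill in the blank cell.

yofazoaw

polarity = affirmative: zero marking, form stays yo.
Attach aspect inchoative -fe → yofe.
Attach tense remote past -zo → yofezo.
Attach person 2nd person -aw → yofezoaw.
Apply vowel harmony: yofezoaw → yofazoaw.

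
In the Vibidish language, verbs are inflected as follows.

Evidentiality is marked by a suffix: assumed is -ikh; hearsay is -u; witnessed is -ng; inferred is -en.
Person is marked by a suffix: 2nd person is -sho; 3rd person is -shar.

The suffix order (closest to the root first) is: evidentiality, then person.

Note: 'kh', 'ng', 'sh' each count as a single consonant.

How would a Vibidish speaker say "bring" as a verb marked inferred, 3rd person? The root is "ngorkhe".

Attach evidentiality inferred -en → ngorkheen.
Attach person 3rd person -shar → ngorkheenshar.

ngorkheenshar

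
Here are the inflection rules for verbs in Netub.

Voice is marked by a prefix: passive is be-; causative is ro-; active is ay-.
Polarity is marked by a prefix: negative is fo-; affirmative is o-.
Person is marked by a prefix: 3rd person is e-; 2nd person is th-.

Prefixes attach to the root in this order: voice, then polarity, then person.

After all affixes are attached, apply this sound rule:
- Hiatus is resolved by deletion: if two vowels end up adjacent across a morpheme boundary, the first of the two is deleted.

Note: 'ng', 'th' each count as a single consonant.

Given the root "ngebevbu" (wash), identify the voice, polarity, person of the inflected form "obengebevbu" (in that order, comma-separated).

passive, affirmative, 3rd person

Segment: e-o-be-ngebevbu.
voice: be- → passive.
polarity: o- → affirmative.
person: e- → 3rd person.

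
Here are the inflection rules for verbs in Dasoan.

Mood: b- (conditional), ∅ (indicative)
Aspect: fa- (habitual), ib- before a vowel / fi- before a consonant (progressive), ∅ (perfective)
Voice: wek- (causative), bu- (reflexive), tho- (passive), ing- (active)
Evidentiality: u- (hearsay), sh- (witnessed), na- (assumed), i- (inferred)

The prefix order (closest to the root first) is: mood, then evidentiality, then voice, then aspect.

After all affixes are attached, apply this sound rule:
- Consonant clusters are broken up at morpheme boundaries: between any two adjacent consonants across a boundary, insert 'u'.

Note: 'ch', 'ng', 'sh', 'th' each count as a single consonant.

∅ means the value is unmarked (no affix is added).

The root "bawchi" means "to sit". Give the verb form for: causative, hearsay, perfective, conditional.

Attach mood conditional b- → bbawchi.
Attach evidentiality hearsay u- → ubbawchi.
Attach voice causative wek- → wekubbawchi.
aspect = perfective: zero marking, form stays wekubbawchi.
Apply epenthesis: wekubbawchi → wekububawchi.

wekububawchi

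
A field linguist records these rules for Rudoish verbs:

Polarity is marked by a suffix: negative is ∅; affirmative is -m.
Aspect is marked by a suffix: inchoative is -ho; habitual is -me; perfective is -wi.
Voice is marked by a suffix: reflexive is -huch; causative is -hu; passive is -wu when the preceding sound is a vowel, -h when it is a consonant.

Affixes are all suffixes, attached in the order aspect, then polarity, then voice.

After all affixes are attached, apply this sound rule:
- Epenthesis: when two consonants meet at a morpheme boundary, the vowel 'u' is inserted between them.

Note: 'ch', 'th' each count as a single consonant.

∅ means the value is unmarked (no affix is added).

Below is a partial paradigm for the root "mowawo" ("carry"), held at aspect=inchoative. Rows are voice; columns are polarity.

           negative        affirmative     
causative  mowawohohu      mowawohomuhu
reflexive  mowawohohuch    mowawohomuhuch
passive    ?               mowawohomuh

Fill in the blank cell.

Attach aspect inchoative -ho → mowawoho.
polarity = negative: zero marking, form stays mowawoho.
Attach voice passive -wu (after vowel 'o') → mowawohowu.
Epenthesis: no change.

mowawohowu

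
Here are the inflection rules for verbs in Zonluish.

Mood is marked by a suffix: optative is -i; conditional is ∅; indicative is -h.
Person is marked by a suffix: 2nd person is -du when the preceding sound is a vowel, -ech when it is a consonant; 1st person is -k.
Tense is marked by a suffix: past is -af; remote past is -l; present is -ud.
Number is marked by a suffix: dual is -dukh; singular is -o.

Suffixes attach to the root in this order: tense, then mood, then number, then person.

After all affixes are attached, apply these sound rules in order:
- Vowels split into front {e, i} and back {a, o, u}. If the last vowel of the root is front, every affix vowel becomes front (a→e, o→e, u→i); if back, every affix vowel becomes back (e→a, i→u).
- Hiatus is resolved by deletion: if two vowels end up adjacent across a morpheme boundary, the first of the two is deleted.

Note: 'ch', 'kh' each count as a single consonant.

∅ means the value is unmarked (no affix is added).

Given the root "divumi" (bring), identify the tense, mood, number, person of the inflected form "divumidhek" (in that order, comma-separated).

present, indicative, singular, 1st person

Segment: divumi-ud-h-o-k.
tense: -ud → present.
mood: -h → indicative.
number: -o → singular.
person: -k → 1st person.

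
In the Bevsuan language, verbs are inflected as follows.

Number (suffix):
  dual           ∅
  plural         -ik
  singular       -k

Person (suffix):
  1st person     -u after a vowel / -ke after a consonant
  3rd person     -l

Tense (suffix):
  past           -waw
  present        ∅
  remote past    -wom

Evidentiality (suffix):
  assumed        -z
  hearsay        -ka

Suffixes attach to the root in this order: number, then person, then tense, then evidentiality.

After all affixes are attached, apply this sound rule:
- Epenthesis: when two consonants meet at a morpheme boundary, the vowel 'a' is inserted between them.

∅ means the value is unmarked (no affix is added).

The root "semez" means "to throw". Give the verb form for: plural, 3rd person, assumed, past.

Attach number plural -ik → semezik.
Attach person 3rd person -l → semezikl.
Attach tense past -waw → semeziklwaw.
Attach evidentiality assumed -z → semeziklwawz.
Apply epenthesis: semeziklwawz → semezikalawawaz.

semezikalawawaz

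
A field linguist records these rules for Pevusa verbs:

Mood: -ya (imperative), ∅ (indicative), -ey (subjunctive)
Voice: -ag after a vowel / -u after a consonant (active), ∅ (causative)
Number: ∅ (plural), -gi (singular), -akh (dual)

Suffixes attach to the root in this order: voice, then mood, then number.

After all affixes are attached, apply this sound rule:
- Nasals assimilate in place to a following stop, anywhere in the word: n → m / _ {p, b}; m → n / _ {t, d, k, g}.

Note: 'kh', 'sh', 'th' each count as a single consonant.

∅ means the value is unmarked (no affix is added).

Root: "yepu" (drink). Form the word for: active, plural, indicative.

yepuag

Attach voice active -ag (after vowel 'u') → yepuag.
mood = indicative: zero marking, form stays yepuag.
number = plural: zero marking, form stays yepuag.
Nasal assimilation: no change.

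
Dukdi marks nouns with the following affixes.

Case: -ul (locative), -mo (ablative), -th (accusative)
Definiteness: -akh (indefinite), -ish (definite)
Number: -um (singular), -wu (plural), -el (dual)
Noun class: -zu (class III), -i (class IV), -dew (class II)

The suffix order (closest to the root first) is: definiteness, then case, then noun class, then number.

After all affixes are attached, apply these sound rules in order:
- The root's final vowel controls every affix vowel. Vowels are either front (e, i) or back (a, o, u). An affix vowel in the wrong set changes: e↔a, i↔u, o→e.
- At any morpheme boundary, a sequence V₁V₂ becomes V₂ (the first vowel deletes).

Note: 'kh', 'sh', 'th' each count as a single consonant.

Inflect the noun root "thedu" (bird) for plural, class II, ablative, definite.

thedushmodawwu

Attach definiteness definite -ish → theduish.
Attach case ablative -mo → theduishmo.
Attach noun class class II -dew → theduishmodew.
Attach number plural -wu → theduishmodewwu.
Apply vowel harmony: theduishmodewwu → theduushmodawwu.
Apply vowel deletion: theduushmodawwu → thedushmodawwu.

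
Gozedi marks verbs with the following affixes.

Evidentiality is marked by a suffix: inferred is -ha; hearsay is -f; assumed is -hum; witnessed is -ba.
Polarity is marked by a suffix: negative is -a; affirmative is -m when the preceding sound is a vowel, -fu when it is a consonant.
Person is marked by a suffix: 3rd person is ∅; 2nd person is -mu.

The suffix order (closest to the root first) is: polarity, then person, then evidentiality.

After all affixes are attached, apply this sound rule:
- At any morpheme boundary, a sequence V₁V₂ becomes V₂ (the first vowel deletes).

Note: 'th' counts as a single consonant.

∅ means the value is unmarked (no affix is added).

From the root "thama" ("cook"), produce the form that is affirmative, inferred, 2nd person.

Attach polarity affirmative -m (after vowel 'a') → thamam.
Attach person 2nd person -mu → thamammu.
Attach evidentiality inferred -ha → thamammuha.
Vowel deletion: no change.

thamammuha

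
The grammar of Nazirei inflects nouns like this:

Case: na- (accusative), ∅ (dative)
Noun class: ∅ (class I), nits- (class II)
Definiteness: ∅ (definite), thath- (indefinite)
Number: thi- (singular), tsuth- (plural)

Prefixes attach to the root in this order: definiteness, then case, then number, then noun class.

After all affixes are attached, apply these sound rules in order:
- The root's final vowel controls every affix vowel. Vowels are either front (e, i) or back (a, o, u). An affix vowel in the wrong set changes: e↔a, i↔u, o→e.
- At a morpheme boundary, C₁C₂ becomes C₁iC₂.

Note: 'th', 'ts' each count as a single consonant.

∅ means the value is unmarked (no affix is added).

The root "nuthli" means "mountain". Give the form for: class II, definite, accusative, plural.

definiteness = definite: zero marking, form stays nuthli.
Attach case accusative na- → nanuthli.
Attach number plural tsuth- → tsuthnanuthli.
Attach noun class class II nits- → nitstsuthnanuthli.
Apply vowel harmony: nitstsuthnanuthli → nitstsithnenuthli.
Apply epenthesis: nitstsithnenuthli → nitsitsithinenuthli.

nitsitsithinenuthli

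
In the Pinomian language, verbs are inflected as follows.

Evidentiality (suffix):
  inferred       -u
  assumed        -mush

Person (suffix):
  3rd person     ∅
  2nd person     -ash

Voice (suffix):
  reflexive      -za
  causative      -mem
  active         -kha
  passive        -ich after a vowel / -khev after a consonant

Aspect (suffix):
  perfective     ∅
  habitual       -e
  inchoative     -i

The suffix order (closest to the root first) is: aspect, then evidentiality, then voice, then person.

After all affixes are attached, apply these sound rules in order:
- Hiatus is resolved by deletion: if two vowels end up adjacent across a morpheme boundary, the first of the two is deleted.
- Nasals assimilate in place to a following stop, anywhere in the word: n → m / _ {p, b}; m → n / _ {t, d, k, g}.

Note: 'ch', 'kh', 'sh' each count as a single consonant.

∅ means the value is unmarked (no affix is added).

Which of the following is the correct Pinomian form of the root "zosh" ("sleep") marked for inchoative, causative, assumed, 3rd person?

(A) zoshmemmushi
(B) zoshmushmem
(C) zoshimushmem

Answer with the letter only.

C

Attach aspect inchoative -i → zoshi.
Attach evidentiality assumed -mush → zoshimush.
Attach voice causative -mem → zoshimushmem.
person = 3rd person: zero marking, form stays zoshimushmem.
Vowel deletion: no change.
Nasal assimilation: no change.
So the correct form is zoshimushmem, option (C).
(B) zoshmushmem is wrong: it uses perfective instead of inchoative for aspect.
(A) zoshmemmushi is wrong: it has the affixes in the wrong order.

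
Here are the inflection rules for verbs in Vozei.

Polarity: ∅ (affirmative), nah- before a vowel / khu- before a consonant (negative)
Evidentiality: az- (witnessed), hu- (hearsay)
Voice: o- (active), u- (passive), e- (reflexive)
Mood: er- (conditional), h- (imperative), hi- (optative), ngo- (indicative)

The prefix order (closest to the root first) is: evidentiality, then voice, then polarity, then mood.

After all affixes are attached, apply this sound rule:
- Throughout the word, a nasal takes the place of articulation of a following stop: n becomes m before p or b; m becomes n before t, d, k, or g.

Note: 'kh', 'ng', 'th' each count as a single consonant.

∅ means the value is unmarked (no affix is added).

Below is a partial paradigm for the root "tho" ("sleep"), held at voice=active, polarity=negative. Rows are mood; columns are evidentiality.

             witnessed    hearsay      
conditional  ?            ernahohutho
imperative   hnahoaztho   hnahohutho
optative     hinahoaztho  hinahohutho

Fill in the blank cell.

ernahoaztho

Attach evidentiality witnessed az- → aztho.
Attach voice active o- → oaztho.
Attach polarity negative nah- (before vowel 'o') → nahoaztho.
Attach mood conditional er- → ernahoaztho.
Nasal assimilation: no change.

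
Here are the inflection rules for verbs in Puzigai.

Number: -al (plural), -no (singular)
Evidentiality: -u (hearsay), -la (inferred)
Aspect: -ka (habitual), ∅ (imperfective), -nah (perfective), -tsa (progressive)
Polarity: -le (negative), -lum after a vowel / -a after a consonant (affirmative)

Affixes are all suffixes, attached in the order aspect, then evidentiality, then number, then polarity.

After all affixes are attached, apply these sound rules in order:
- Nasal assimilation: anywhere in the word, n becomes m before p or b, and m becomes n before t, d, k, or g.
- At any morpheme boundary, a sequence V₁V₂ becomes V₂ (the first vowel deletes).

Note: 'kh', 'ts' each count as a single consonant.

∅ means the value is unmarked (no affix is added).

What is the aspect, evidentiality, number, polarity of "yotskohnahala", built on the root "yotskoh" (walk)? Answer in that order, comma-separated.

Segment: yotskoh-nah-u-al-a.
aspect: -nah → perfective.
evidentiality: -u → hearsay.
number: -al → plural.
polarity: -lum/a → affirmative.

perfective, hearsay, plural, affirmative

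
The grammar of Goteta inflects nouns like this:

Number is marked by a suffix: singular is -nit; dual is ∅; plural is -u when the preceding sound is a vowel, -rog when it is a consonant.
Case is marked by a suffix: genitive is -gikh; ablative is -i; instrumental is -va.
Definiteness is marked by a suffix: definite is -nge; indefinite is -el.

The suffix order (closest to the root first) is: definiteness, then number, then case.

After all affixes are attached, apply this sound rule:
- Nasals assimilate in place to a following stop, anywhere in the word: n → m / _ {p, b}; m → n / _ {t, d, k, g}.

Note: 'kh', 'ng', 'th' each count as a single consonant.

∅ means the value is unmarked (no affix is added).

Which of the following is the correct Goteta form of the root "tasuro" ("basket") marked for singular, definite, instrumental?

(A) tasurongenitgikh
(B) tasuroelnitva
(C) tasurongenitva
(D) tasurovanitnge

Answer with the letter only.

Attach definiteness definite -nge → tasuronge.
Attach number singular -nit → tasurongenit.
Attach case instrumental -va → tasurongenitva.
Nasal assimilation: no change.
So the correct form is tasurongenitva, option (C).
(D) tasurovanitnge is wrong: it has the affixes in the wrong order.
(B) tasuroelnitva is wrong: it uses indefinite instead of definite for definiteness.
(A) tasurongenitgikh is wrong: it uses genitive instead of instrumental for case.

C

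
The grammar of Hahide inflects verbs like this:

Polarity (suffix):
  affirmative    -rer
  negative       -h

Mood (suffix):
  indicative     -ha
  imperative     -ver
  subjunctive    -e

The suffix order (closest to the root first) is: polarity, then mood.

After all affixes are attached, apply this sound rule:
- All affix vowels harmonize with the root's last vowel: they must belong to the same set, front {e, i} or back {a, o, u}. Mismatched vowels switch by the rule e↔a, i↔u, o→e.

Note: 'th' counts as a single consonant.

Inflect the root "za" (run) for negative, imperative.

Attach polarity negative -h → zah.
Attach mood imperative -ver → zahver.
Apply vowel harmony: zahver → zahvar.

zahvar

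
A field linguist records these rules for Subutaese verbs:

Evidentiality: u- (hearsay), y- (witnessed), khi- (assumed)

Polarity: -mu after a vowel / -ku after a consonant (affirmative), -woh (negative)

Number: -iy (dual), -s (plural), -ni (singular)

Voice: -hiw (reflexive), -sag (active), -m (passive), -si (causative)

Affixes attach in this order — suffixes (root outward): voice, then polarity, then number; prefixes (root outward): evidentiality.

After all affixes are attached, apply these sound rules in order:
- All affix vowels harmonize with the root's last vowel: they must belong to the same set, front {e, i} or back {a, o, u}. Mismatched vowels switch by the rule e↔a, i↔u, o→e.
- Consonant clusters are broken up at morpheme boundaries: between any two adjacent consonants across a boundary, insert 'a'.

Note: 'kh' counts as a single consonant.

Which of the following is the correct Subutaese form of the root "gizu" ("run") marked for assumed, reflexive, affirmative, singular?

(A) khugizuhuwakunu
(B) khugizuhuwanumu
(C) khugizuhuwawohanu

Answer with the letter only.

A

Attach voice reflexive -hiw → gizuhiw.
Attach polarity affirmative -ku (after consonant 'w') → gizuhiwku.
Attach evidentiality assumed khi- → khigizuhiwku.
Attach number singular -ni → khigizuhiwkuni.
Apply vowel harmony: khigizuhiwkuni → khugizuhuwkunu.
Apply epenthesis: khugizuhuwkunu → khugizuhuwakunu.
So the correct form is khugizuhuwakunu, option (A).
(C) khugizuhuwawohanu is wrong: it uses negative instead of affirmative for polarity.
(B) khugizuhuwanumu is wrong: it has the affixes in the wrong order.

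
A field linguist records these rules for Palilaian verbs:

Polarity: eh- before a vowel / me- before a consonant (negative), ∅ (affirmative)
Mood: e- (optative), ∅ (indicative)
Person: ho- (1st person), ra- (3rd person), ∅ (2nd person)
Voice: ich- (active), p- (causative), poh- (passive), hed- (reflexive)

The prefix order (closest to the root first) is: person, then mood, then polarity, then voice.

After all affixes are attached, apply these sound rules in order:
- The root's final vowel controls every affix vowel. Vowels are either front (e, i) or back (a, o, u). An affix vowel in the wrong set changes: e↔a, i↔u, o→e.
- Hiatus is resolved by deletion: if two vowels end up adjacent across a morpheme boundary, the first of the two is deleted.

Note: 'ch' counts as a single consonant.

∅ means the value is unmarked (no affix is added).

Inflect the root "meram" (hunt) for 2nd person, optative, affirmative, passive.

person = 2nd person: zero marking, form stays meram.
Attach mood optative e- → emeram.
polarity = affirmative: zero marking, form stays emeram.
Attach voice passive poh- → pohemeram.
Apply vowel harmony: pohemeram → pohameram.
Vowel deletion: no change.

pohameram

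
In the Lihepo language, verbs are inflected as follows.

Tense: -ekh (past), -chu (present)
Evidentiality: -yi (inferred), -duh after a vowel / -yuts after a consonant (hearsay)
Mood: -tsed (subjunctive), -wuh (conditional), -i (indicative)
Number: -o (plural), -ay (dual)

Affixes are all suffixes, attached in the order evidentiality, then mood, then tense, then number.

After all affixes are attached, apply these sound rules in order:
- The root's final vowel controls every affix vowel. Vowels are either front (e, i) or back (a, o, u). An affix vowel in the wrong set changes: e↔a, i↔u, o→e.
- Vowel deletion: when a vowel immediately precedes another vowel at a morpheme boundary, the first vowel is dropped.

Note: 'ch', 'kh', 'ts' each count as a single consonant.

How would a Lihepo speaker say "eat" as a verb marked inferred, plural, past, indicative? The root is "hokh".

hokhyakho

Attach evidentiality inferred -yi → hokhyi.
Attach mood indicative -i → hokhyii.
Attach tense past -ekh → hokhyiiekh.
Attach number plural -o → hokhyiiekho.
Apply vowel harmony: hokhyiiekho → hokhyuuakho.
Apply vowel deletion: hokhyuuakho → hokhyakho.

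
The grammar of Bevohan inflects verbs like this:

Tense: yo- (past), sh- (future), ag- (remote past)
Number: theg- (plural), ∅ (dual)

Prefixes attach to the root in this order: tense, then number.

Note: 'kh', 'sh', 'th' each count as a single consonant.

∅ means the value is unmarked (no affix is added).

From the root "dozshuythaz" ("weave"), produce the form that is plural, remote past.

Attach tense remote past ag- → agdozshuythaz.
Attach number plural theg- → thegagdozshuythaz.

thegagdozshuythaz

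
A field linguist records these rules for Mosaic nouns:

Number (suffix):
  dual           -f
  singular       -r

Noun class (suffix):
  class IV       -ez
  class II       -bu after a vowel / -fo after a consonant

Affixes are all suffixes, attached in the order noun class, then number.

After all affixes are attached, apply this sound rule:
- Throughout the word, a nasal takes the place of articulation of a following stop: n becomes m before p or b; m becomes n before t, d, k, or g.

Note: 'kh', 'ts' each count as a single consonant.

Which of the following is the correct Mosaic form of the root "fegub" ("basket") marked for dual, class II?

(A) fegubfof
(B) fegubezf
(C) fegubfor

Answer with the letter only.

A

Attach noun class class II -fo (after consonant 'b') → fegubfo.
Attach number dual -f → fegubfof.
Nasal assimilation: no change.
So the correct form is fegubfof, option (A).
(B) fegubezf is wrong: it uses class IV instead of class II for noun class.
(C) fegubfor is wrong: it uses singular instead of dual for number.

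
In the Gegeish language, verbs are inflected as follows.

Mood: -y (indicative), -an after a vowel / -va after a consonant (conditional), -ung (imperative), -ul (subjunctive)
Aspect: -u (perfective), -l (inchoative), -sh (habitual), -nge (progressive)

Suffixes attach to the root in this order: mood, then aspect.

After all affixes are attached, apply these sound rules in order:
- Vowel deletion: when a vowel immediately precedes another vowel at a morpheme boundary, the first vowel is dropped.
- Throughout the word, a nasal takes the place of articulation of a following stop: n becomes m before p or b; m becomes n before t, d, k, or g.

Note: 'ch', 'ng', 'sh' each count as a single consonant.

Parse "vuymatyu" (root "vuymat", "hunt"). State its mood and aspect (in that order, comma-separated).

Segment: vuymat-y-u.
mood: -y → indicative.
aspect: -u → perfective.

indicative, perfective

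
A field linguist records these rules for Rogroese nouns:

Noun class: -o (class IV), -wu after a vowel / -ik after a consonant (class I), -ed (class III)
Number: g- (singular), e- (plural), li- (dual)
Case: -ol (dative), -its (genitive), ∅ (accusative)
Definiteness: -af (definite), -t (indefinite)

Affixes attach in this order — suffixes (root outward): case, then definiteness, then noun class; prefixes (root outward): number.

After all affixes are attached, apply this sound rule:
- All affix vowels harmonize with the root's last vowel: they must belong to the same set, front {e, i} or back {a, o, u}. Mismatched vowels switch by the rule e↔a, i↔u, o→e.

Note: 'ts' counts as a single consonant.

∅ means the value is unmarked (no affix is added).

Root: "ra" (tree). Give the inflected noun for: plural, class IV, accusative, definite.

Attach number plural e- → era.
case = accusative: zero marking, form stays era.
Attach definiteness definite -af → eraaf.
Attach noun class class IV -o → eraafo.
Apply vowel harmony: eraafo → araafo.

araafo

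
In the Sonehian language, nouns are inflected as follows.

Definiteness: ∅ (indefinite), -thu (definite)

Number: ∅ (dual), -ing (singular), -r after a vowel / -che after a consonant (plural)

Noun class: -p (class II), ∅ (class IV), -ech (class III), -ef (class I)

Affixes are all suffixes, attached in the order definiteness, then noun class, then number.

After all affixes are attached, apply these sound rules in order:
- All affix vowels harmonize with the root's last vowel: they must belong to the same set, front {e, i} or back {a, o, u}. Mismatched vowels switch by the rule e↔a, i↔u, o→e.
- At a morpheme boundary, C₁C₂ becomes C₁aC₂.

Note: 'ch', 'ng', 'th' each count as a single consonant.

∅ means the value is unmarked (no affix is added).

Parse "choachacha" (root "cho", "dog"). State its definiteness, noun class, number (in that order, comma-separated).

Segment: cho-ech-che.
definiteness: ∅ → indefinite.
noun class: -ech → class III.
number: -r/che → plural.

indefinite, class III, plural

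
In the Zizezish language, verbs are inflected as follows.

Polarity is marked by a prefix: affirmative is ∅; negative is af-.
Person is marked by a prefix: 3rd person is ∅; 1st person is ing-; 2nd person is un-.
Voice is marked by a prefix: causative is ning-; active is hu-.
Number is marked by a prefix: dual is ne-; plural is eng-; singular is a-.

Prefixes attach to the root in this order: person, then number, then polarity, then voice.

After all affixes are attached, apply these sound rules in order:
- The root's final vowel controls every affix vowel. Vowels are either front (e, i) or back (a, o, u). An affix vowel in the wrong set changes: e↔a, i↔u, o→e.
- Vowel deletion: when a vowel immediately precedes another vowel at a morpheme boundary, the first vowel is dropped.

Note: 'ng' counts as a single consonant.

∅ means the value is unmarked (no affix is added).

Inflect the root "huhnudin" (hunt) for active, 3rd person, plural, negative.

person = 3rd person: zero marking, form stays huhnudin.
Attach number plural eng- → enghuhnudin.
Attach polarity negative af- → afenghuhnudin.
Attach voice active hu- → huafenghuhnudin.
Apply vowel harmony: huafenghuhnudin → hiefenghuhnudin.
Apply vowel deletion: hiefenghuhnudin → hefenghuhnudin.

hefenghuhnudin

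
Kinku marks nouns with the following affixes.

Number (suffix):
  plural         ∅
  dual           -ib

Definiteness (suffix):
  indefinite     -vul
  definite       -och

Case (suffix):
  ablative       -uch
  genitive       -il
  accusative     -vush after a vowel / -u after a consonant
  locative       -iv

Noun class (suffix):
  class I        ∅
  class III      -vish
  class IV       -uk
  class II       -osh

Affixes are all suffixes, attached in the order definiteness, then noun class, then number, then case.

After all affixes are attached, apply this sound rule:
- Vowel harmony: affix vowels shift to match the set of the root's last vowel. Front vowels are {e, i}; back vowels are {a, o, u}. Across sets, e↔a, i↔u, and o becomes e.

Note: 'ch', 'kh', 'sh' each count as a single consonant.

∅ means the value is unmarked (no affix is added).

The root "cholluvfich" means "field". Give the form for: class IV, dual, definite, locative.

Attach definiteness definite -och → cholluvfichoch.
Attach noun class class IV -uk → cholluvfichochuk.
Attach number dual -ib → cholluvfichochukib.
Attach case locative -iv → cholluvfichochukibiv.
Apply vowel harmony: cholluvfichochukibiv → cholluvfichechikibiv.

cholluvfichechikibiv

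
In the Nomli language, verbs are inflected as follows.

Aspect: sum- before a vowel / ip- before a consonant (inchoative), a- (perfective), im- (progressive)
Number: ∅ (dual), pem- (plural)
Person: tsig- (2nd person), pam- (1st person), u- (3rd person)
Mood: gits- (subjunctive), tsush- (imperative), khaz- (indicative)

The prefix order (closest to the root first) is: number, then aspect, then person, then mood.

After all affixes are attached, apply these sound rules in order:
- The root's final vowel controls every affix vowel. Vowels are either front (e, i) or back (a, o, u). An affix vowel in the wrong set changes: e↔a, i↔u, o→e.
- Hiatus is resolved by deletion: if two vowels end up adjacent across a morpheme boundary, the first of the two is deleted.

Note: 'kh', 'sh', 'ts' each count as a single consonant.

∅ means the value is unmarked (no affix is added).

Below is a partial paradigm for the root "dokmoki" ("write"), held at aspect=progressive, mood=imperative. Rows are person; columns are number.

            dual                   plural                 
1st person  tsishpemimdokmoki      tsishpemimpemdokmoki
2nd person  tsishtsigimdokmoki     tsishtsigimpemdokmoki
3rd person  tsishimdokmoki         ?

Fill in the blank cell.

Attach number plural pem- → pemdokmoki.
Attach aspect progressive im- → impemdokmoki.
Attach person 3rd person u- → uimpemdokmoki.
Attach mood imperative tsush- → tsushuimpemdokmoki.
Apply vowel harmony: tsushuimpemdokmoki → tsishiimpemdokmoki.
Apply vowel deletion: tsishiimpemdokmoki → tsishimpemdokmoki.

tsishimpemdokmoki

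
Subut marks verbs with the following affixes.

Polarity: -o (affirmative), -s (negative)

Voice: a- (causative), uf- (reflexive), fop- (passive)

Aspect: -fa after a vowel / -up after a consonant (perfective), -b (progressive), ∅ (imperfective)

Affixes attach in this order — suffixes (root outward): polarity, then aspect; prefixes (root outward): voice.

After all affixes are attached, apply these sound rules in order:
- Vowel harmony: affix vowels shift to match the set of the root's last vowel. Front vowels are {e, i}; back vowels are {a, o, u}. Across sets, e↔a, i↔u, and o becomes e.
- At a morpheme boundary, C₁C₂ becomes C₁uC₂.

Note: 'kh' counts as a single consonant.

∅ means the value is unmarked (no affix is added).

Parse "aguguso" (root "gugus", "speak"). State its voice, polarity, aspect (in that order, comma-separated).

Segment: a-gugus-o.
voice: a- → causative.
polarity: -o → affirmative.
aspect: ∅ → imperfective.

causative, affirmative, imperfective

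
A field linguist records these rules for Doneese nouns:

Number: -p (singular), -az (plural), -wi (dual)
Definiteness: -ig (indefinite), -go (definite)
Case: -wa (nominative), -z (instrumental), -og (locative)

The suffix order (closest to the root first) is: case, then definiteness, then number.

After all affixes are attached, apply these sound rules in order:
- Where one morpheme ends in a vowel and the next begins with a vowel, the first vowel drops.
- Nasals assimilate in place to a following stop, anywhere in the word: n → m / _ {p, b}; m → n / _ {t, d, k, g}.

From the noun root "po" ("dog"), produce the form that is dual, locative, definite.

Attach case locative -og → poog.
Attach definiteness definite -go → pooggo.
Attach number dual -wi → pooggowi.
Apply vowel deletion: pooggowi → poggowi.
Nasal assimilation: no change.

poggowi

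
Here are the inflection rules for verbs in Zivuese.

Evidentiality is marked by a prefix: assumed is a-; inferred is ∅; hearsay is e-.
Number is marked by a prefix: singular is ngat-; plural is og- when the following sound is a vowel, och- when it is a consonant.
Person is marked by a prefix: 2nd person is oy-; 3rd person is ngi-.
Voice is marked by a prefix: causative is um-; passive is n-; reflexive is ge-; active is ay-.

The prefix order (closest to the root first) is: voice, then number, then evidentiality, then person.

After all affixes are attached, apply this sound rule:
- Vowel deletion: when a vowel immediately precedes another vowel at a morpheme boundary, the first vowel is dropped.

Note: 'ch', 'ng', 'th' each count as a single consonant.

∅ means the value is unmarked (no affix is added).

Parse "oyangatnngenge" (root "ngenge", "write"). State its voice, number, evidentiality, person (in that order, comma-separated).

Segment: oy-a-ngat-n-ngenge.
voice: n- → passive.
number: ngat- → singular.
evidentiality: a- → assumed.
person: oy- → 2nd person.

passive, singular, assumed, 2nd person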